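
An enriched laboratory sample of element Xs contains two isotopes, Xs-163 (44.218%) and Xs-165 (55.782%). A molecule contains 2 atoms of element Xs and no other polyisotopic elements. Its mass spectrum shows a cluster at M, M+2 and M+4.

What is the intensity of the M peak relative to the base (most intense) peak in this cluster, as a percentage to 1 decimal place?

39.6%

Term probabilities: M 0.1955, M+2 0.4933, M+4 0.3112. Base peak = M+2.
P(M+2) = C(2,1) × 0.44218^1 × 0.55782^1 = 2 × 0.44218 × 0.55782 = 0.493314 (base)
P(M) = C(2,0) × 0.44218^2 × 0.55782^0 = 1 × 0.19552315 × 1.0000 = 0.195523
Relative intensity = 0.195523 / 0.493314 × 100 = 39.6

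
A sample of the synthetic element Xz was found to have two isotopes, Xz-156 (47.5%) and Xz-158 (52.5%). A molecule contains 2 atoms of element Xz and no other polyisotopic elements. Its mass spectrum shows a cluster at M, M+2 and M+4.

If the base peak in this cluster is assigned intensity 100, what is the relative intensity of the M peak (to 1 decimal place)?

45.2

Binomial terms of (0.475 + 0.525)^2: M 0.2256, M+2 0.4987, M+4 0.2756 → M+2 is the base peak.
P(M+2) = C(2,1) × 0.475^1 × 0.525^1 = 2 × 0.4750 × 0.5250 = 0.498750 (base)
P(M) = C(2,0) × 0.475^2 × 0.525^0 = 1 × 0.225625 × 1.0000 = 0.225625
Relative intensity = 0.225625 / 0.498750 × 100 = 45.2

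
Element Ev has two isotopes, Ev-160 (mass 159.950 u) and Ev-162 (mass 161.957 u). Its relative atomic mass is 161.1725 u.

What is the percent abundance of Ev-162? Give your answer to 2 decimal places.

Writing the weighted mean with unknown fraction x of Ev-160:
159.950·x + 161.957·(1 − x) = 161.1725
(159.950 − 161.957)·x = 161.1725 − 161.957
x = -0.7845 / -2.007 = 0.39088 → 39.09% Ev-160, 60.91% Ev-162.

60.91%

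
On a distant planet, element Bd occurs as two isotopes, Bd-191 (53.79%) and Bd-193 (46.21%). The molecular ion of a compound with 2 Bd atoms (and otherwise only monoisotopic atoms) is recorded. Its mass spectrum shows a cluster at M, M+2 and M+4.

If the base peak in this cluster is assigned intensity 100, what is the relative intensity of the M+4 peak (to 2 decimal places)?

42.95

Term probabilities: M 0.2893, M+2 0.4971, M+4 0.2135. Base peak = M+2.
P(M+2) = C(2,1) × 0.5379^1 × 0.4621^1 = 2 × 0.5379 × 0.4621 = 0.497127 (base)
P(M+4) = C(2,2) × 0.5379^0 × 0.4621^2 = 1 × 1.0000 × 0.21353641 = 0.213536
Relative intensity = 0.213536 / 0.497127 × 100 = 42.95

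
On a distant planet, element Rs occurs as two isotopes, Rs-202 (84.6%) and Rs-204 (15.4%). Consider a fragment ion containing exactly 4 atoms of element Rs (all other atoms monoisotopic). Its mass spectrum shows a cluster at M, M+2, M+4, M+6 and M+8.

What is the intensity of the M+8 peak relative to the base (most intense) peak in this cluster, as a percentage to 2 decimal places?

0.11%

Binomial terms of (0.846 + 0.154)^4: M 0.5122, M+2 0.3730, M+4 0.1018, M+6 0.0124, M+8 0.0006 → M is the base peak.
P(M) = C(4,0) × 0.846^4 × 0.154^0 = 1 × 0.51224939 × 1.0000 = 0.512249 (base)
P(M+8) = C(4,4) × 0.846^0 × 0.154^4 = 1 × 1.0000 × 0.00056245 = 0.000562
Relative intensity = 0.000562 / 0.512249 × 100 = 0.11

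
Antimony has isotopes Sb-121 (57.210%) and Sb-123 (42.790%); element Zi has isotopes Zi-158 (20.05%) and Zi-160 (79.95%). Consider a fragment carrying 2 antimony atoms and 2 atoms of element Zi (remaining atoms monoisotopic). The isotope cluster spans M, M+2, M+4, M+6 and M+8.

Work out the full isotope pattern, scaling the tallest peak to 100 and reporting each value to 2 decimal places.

Antimony pattern (n=2): 0.32729841 : 0.48960318 : 0.18309841
Element Zi pattern (n=2): 0.04020025 : 0.3205995 : 0.63920025
Convolve the two distributions (both contribute in 2-u steps):
  M: 0.32729841×0.04020025 = 0.013157
  M+2: 0.32729841×0.3205995 + 0.48960318×0.04020025 = 0.124614
  M+4: 0.32729841×0.63920025 + 0.48960318×0.3205995 + 0.18309841×0.04020025 = 0.373536
  M+6: 0.48960318×0.63920025 + 0.18309841×0.3205995 = 0.371656
  M+8: 0.18309841×0.63920025 = 0.117037
Scale to base peak (0.373536) = 100: 3.52 : 33.36 : 100.00 : 99.50 : 31.33

3.52 : 33.36 : 100.00 : 99.50 : 31.33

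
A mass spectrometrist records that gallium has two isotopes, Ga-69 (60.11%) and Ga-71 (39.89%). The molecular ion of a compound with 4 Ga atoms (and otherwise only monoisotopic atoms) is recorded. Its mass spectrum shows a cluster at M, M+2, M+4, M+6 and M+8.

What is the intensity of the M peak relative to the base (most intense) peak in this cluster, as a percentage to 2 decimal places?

37.67%

Binomial terms of (0.6011 + 0.3989)^4: M 0.1306, M+2 0.3465, M+4 0.3450, M+6 0.1526, M+8 0.0253 → M+2 is the base peak.
P(M+2) = C(4,1) × 0.6011^3 × 0.3989^1 = 4 × 0.21719018 × 0.3989 = 0.346549 (base)
P(M) = C(4,0) × 0.6011^4 × 0.3989^0 = 1 × 0.13055302 × 1.0000 = 0.130553
Relative intensity = 0.130553 / 0.346549 × 100 = 37.67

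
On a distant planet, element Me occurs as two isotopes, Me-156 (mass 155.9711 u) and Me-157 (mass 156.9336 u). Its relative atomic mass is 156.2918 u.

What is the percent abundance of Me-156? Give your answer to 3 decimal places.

Let x be the fractional abundance of Me-156; then Me-157 has abundance 1 − x.
155.9711·x + 156.9336·(1 − x) = 156.2918
(155.9711 − 156.9336)·x = 156.2918 − 156.9336
x = -0.6418 / -0.9625 = 0.66681 → 66.681% Me-156, 33.319% Me-157.

66.681%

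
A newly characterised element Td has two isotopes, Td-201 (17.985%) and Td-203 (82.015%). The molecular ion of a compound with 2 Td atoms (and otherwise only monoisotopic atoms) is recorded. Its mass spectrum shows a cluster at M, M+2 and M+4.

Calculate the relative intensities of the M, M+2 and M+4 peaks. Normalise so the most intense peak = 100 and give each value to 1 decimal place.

The 2 Td atoms are independent, so intensities follow the terms of (0.17985 + 0.82015)^2.
P(M) = 0.17985^2 = 0.032346
P(M+2) = 2 × 0.17985^1 × 0.82015^1 = 0.295008
P(M+4) = 0.82015^2 = 0.672646
The M+4 peak is largest (0.672646); scaling to 100 gives 4.8 : 43.9 : 100.0.

4.8 : 43.9 : 100.0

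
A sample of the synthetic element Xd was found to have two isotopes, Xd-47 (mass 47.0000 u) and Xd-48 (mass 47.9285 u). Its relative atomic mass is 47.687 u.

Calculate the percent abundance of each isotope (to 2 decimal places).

With x = fraction of Xd-47 (so Xd-48 is 1 − x):
47.0000·x + 47.9285·(1 − x) = 47.687
(47.0000 − 47.9285)·x = 47.687 − 47.9285
x = -0.2415 / -0.9285 = 0.26010 → 26.01% Xd-47, 73.99% Xd-48.

Xd-47: 26.01%, Xd-48: 73.99%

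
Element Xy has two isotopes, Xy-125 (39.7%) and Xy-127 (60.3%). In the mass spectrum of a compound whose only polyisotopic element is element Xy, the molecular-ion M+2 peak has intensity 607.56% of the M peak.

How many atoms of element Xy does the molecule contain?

4

For n independent Xy atoms, I(M+2)/I(M) = n · (abundance Xy-127) / (abundance Xy-125) = n · 0.603/0.397.
n = 6.0756 × 0.397/0.603 = 4.00 ≈ 4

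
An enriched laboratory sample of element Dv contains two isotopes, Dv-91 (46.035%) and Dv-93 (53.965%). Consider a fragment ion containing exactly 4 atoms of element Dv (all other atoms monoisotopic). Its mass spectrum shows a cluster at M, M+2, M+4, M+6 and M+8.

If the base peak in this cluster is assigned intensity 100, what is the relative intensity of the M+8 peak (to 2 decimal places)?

Binomial terms of (0.46035 + 0.53965)^4: M 0.0449, M+2 0.2106, M+4 0.3703, M+6 0.2894, M+8 0.0848 → M+4 is the base peak.
P(M+4) = C(4,2) × 0.46035^2 × 0.53965^2 = 6 × 0.21192212 × 0.29122212 = 0.370298 (base)
P(M+8) = C(4,4) × 0.46035^0 × 0.53965^4 = 1 × 1.0000 × 0.08481032 = 0.084810
Relative intensity = 0.084810 / 0.370298 × 100 = 22.90

22.90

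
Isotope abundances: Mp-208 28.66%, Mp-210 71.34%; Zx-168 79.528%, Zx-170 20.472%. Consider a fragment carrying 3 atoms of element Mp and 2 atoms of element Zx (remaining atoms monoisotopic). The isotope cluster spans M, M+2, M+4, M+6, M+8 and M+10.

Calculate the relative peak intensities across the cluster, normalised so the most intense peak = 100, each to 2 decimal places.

Element Mp pattern (n=3): 0.0235412 : 0.17579509 : 0.43758623 : 0.36307748
Element Zx pattern (n=2): 0.63247028 : 0.32561944 : 0.04191028
Convolve the two distributions (both contribute in 2-u steps):
  M: 0.0235412×0.63247028 = 0.014889
  M+2: 0.0235412×0.32561944 + 0.17579509×0.63247028 = 0.118851
  M+4: 0.0235412×0.04191028 + 0.17579509×0.32561944 + 0.43758623×0.63247028 = 0.334989
  M+6: 0.17579509×0.04191028 + 0.43758623×0.32561944 + 0.36307748×0.63247028 = 0.379490
  M+8: 0.43758623×0.04191028 + 0.36307748×0.32561944 = 0.136564
  M+10: 0.36307748×0.04191028 = 0.015217
Scale to base peak (0.379490) = 100: 3.92 : 31.32 : 88.27 : 100.00 : 35.99 : 4.01

3.92 : 31.32 : 88.27 : 100.00 : 35.99 : 4.01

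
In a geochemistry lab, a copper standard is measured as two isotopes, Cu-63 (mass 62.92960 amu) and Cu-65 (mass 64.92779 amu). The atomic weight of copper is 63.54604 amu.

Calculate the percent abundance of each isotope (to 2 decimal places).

Cu-63: 69.15%, Cu-65: 30.85%

Let x be the fractional abundance of Cu-63; then Cu-65 has abundance 1 − x.
62.92960·x + 64.92779·(1 − x) = 63.54604
(62.92960 − 64.92779)·x = 63.54604 − 64.92779
x = -1.38175 / -1.99819 = 0.69150 → 69.15% Cu-63, 30.85% Cu-65.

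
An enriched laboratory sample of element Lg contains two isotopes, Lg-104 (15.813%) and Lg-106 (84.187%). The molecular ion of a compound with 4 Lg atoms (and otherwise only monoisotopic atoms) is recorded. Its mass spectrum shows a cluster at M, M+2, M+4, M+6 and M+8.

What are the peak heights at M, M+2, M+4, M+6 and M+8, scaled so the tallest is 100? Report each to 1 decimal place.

0.1 : 2.7 : 21.2 : 75.1 : 100.0

Each Lg atom is independently Lg-104 (p = 0.15813) or Lg-106 (q = 0.84187); the cluster is the binomial expansion (p + q)^4.
P(M) = 0.15813^4 = 0.000625
P(M+2) = 4 × 0.15813^3 × 0.84187^1 = 0.013315
P(M+4) = 6 × 0.15813^2 × 0.84187^2 = 0.106333
P(M+6) = 4 × 0.15813^1 × 0.84187^3 = 0.377406
P(M+8) = 0.84187^4 = 0.502320
The M+8 peak is largest (0.502320); scaling to 100 gives 0.1 : 2.7 : 21.2 : 75.1 : 100.0.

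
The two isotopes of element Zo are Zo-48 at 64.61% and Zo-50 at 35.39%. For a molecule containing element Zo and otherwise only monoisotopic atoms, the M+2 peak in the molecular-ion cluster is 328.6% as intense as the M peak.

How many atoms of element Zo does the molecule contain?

The M+2/M ratio from n Zo atoms is n · q/p = n · 0.3539/0.6461.
n = 3.286 × 0.6461/0.3539 = 6.00 ≈ 6

6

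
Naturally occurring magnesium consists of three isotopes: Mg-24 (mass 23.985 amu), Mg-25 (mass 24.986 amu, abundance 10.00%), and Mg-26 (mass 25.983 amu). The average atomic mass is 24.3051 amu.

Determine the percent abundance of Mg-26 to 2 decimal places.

11.01%

The remaining 90.00% is split between Mg-24 (fraction x) and Mg-26 (fraction 0.9000 − x).
Substituting: 23.985x + 25.983(0.9000 − x) = 21.8065
(23.985 − 25.983)x = -1.5782  ⇒  x = 0.78989, y = 0.11011
Mg-24: 78.99%, Mg-26: 11.01%.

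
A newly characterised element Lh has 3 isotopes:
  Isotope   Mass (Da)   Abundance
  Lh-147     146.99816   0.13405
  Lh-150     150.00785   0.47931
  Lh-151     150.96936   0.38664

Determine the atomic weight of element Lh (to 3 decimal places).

The abundance-weighted mean is 0.13405 × 146.99816 + 0.47931 × 150.00785 + 0.38664 × 150.96936
= 19.705103 + 71.900263 + 58.370793 = 149.976159 Da

149.976 Da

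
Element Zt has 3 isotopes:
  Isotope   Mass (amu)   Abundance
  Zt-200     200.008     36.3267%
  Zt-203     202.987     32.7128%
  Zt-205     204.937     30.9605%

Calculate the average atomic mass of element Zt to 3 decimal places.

Weight each isotope mass by its fractional abundance: 0.363267 × 200.008 + 0.327128 × 202.987 + 0.309605 × 204.937
= 72.6563 + 66.4027 + 63.4495 = 202.5085 amu

202.509 amu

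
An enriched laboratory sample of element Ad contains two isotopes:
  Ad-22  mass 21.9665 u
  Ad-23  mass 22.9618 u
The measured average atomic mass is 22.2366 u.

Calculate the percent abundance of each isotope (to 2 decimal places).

With x = fraction of Ad-22 (so Ad-23 is 1 − x):
21.9665·x + 22.9618·(1 − x) = 22.2366
(21.9665 − 22.9618)·x = 22.2366 − 22.9618
x = -0.7252 / -0.9953 = 0.72862 → 72.86% Ad-22, 27.14% Ad-23.

Ad-22: 72.86%, Ad-23: 27.14%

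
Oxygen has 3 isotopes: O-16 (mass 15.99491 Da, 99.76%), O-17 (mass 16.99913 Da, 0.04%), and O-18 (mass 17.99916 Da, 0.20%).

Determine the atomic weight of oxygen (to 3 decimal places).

Average mass = Σ (abundance × isotope mass) = 0.9976 × 15.99491 + 0.0004 × 16.99913 + 0.0020 × 17.99916
= 15.956522 + 0.006800 + 0.035998 = 15.999320 Da

15.999 Da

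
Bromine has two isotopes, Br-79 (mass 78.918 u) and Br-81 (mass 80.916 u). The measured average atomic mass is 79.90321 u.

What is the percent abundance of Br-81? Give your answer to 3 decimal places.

Writing the weighted mean with unknown fraction x of Br-79:
78.918·x + 80.916·(1 − x) = 79.90321
(78.918 − 80.916)·x = 79.90321 − 80.916
x = -1.01279 / -1.998 = 0.50690 → 50.690% Br-79, 49.310% Br-81.

49.310%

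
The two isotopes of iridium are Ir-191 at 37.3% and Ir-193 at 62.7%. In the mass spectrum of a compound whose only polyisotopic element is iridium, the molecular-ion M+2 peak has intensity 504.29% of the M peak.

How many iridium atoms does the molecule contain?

With n Ir atoms, P(M+2)/P(M) = C(n,1)·p^(n−1)q / p^n = n·q/p = n · 0.627/0.373.
n = 5.0429 × 0.373/0.627 = 3.00 ≈ 3

3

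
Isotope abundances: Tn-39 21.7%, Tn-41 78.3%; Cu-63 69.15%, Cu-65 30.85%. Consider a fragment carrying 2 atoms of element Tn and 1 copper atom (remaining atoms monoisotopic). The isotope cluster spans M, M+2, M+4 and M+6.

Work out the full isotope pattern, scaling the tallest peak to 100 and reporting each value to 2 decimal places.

Element Tn pattern (n=2): 0.047089 : 0.339822 : 0.613089
Copper pattern (n=1): 0.6915 : 0.3085
Convolve the two distributions (both contribute in 2-u steps):
  M: 0.047089×0.6915 = 0.032562
  M+2: 0.047089×0.3085 + 0.339822×0.6915 = 0.249514
  M+4: 0.339822×0.3085 + 0.613089×0.6915 = 0.528786
  M+6: 0.613089×0.3085 = 0.189138
Scale to base peak (0.528786) = 100: 6.16 : 47.19 : 100.00 : 35.77

6.16 : 47.19 : 100.00 : 35.77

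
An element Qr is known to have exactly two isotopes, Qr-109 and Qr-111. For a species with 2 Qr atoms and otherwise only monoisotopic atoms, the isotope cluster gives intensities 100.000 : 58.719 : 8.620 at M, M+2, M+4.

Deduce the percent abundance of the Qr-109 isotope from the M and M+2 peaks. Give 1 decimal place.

77.3%

Write p for the Qr-109 fraction. I(M+2)/I(M) = [C(2,1)·p^1·(1−p)] / p^2 = 2·(1−p)/p = 58.719/100.000 = 0.5872
(1−p)/p = 0.5872/2 = 0.2936  ⇒  p = 1/(1 + 0.2936) = 0.7730
Qr-109: 77.3%, Qr-111: 22.7%.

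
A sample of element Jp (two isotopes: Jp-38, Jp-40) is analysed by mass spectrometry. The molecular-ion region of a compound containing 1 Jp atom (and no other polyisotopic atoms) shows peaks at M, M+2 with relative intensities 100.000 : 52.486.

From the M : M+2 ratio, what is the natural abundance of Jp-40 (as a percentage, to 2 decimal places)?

34.42%

Let p = fractional abundance of Jp-38. I(M+2)/I(M) = [C(1,1)·p^0·(1−p)] / p^1 = 1·(1−p)/p = 52.486/100.000 = 0.5249
(1−p)/p = 0.5249/1 = 0.5249  ⇒  p = 1/(1 + 0.5249) = 0.6558
Jp-38: 65.58%, Jp-40: 34.42%.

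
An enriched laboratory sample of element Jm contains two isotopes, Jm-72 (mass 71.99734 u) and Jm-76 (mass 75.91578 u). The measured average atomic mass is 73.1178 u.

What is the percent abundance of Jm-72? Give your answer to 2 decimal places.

Let x be the fractional abundance of Jm-72; then Jm-76 has abundance 1 − x.
71.99734·x + 75.91578·(1 − x) = 73.1178
(71.99734 − 75.91578)·x = 73.1178 − 75.91578
x = -2.79798 / -3.91844 = 0.71405 → 71.41% Jm-72, 28.59% Jm-76.

71.41%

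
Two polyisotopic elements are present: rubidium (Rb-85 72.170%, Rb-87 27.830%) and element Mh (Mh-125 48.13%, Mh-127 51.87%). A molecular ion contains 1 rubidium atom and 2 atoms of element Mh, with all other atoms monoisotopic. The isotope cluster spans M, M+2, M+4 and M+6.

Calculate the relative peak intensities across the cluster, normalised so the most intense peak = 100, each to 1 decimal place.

39.4 : 100.0 : 78.4 : 17.6

Rubidium pattern (n=1): 0.7217 : 0.2783
Element Mh pattern (n=2): 0.23164969 : 0.49930062 : 0.26904969
Convolve the two distributions (both contribute in 2-u steps):
  M: 0.7217×0.23164969 = 0.167182
  M+2: 0.7217×0.49930062 + 0.2783×0.23164969 = 0.424813
  M+4: 0.7217×0.26904969 + 0.2783×0.49930062 = 0.333129
  M+6: 0.2783×0.26904969 = 0.074877
Scale to base peak (0.424813) = 100: 39.4 : 100.0 : 78.4 : 17.6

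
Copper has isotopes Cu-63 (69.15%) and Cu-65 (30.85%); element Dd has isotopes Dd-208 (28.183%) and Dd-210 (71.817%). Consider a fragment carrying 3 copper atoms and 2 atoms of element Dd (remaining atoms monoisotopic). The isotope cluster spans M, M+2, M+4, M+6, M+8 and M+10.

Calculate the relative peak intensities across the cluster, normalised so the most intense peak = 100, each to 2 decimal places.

Copper pattern (n=3): 0.33065611 : 0.44254842 : 0.19743483 : 0.02936064
Element Dd pattern (n=2): 0.07942815 : 0.4048037 : 0.51576815
Convolve the two distributions (both contribute in 2-u steps):
  M: 0.33065611×0.07942815 = 0.026263
  M+2: 0.33065611×0.4048037 + 0.44254842×0.07942815 = 0.169002
  M+4: 0.33065611×0.51576815 + 0.44254842×0.4048037 + 0.19743483×0.07942815 = 0.365369
  M+6: 0.44254842×0.51576815 + 0.19743483×0.4048037 + 0.02936064×0.07942815 = 0.310507
  M+8: 0.19743483×0.51576815 + 0.02936064×0.4048037 = 0.113716
  M+10: 0.02936064×0.51576815 = 0.015143
Scale to base peak (0.365369) = 100: 7.19 : 46.26 : 100.00 : 84.98 : 31.12 : 4.14

7.19 : 46.26 : 100.00 : 84.98 : 31.12 : 4.14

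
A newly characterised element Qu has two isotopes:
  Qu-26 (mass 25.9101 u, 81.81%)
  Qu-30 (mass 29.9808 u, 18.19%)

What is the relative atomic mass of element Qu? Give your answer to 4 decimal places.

The abundance-weighted mean is 0.8181 × 25.9101 + 0.1819 × 29.9808
= 21.19705 + 5.45351 = 26.65056 u

26.6506 u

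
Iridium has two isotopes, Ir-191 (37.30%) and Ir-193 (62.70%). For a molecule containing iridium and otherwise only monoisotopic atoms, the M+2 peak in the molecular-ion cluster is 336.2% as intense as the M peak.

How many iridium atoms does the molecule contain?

For n independent Ir atoms, I(M+2)/I(M) = n · (abundance Ir-193) / (abundance Ir-191) = n · 0.6270/0.3730.
n = 3.362 × 0.3730/0.6270 = 2.00 ≈ 2

2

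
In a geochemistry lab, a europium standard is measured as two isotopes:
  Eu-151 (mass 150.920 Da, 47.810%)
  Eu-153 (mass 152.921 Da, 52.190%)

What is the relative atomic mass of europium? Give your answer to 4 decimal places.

151.9643 Da

Ar = Σ fᵢ·mᵢ = 0.47810 × 150.920 + 0.52190 × 152.921
= 72.15485 + 79.80947 = 151.96432 Da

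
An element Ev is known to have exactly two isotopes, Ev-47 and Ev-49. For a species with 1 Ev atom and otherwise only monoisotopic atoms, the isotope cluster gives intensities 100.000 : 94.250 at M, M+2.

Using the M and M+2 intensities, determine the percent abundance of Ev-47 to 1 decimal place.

51.5%

Write p for the Ev-47 fraction. I(M+2)/I(M) = [C(1,1)·p^0·(1−p)] / p^1 = 1·(1−p)/p = 94.250/100.000 = 0.9425
(1−p)/p = 0.9425/1 = 0.9425  ⇒  p = 1/(1 + 0.9425) = 0.5148
Ev-47: 51.5%, Ev-49: 48.5%.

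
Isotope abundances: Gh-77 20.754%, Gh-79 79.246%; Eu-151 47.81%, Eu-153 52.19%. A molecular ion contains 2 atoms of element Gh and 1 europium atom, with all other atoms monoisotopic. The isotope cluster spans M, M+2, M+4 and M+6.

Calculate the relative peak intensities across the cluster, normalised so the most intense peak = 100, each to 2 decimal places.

4.36 : 38.09 : 100.00 : 69.45

Element Gh pattern (n=2): 0.04307285 : 0.3289343 : 0.62799285
Europium pattern (n=1): 0.4781 : 0.5219
Convolve the two distributions (both contribute in 2-u steps):
  M: 0.04307285×0.4781 = 0.020593
  M+2: 0.04307285×0.5219 + 0.3289343×0.4781 = 0.179743
  M+4: 0.3289343×0.5219 + 0.62799285×0.4781 = 0.471914
  M+6: 0.62799285×0.5219 = 0.327749
Scale to base peak (0.471914) = 100: 4.36 : 38.09 : 100.00 : 69.45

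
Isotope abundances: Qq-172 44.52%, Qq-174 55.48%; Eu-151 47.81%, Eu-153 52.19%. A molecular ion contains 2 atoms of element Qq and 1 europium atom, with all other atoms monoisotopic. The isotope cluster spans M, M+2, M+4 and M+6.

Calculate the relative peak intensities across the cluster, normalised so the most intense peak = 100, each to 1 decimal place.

23.4 : 83.9 : 100.0 : 39.7

Element Qq pattern (n=2): 0.19820304 : 0.49399392 : 0.30780304
Europium pattern (n=1): 0.4781 : 0.5219
Convolve the two distributions (both contribute in 2-u steps):
  M: 0.19820304×0.4781 = 0.094761
  M+2: 0.19820304×0.5219 + 0.49399392×0.4781 = 0.339621
  M+4: 0.49399392×0.5219 + 0.30780304×0.4781 = 0.404976
  M+6: 0.30780304×0.5219 = 0.160642
Scale to base peak (0.404976) = 100: 23.4 : 83.9 : 100.0 : 39.7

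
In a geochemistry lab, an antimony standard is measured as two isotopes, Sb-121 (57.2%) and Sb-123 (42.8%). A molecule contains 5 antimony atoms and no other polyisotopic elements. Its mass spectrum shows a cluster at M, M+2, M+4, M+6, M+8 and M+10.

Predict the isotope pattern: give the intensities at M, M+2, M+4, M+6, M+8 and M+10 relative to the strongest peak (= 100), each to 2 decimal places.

17.86 : 66.82 : 100.00 : 74.83 : 27.99 : 4.19

Expanding (0.572 + 0.428)^5:
P(M) = 0.572^5 = 0.061232
P(M+2) = 5 × 0.572^4 × 0.428^1 = 0.229086
P(M+4) = 10 × 0.572^3 × 0.428^2 = 0.342827
P(M+6) = 10 × 0.572^2 × 0.428^3 = 0.256521
P(M+8) = 5 × 0.572^1 × 0.428^4 = 0.095971
P(M+10) = 0.428^5 = 0.014362
The M+4 peak is largest (0.342827); scaling to 100 gives 17.86 : 66.82 : 100.00 : 74.83 : 27.99 : 4.19.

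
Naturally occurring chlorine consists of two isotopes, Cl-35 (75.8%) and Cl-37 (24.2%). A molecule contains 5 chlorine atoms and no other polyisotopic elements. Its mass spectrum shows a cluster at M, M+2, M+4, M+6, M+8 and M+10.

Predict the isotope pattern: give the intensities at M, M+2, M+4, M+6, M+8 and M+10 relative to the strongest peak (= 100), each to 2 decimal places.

62.64 : 100.00 : 63.85 : 20.39 : 3.25 : 0.21

Each Cl atom is independently Cl-35 (p = 0.758) or Cl-37 (q = 0.242); the cluster is the binomial expansion (p + q)^5.
P(M) = 0.758^5 = 0.250234
P(M+2) = 5 × 0.758^4 × 0.242^1 = 0.399450
P(M+4) = 10 × 0.758^3 × 0.242^2 = 0.255058
P(M+6) = 10 × 0.758^2 × 0.242^3 = 0.081430
P(M+8) = 5 × 0.758^1 × 0.242^4 = 0.012999
P(M+10) = 0.242^5 = 0.000830
The M+2 peak is largest (0.399450); scaling to 100 gives 62.64 : 100.00 : 63.85 : 20.39 : 3.25 : 0.21.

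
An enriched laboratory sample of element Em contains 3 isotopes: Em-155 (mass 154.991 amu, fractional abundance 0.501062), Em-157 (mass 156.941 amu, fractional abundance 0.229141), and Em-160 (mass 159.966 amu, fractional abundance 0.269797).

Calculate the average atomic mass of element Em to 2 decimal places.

Average mass = Σ (abundance × isotope mass) = 0.501062 × 154.991 + 0.229141 × 156.941 + 0.269797 × 159.966
= 77.6601 + 35.9616 + 43.1583 = 156.7800 amu

156.78 amu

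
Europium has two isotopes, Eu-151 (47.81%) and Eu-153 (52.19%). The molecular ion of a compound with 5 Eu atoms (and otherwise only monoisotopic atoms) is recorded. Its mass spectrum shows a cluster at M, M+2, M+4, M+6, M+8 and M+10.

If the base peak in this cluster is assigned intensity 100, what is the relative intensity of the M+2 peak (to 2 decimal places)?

41.96

(0.4781 + 0.5219)^5 gives M 0.0250, M+2 0.1363, M+4 0.2977, M+6 0.3249, M+8 0.1774, M+10 0.0387; the largest is M+6.
P(M+6) = C(5,3) × 0.4781^2 × 0.5219^3 = 10 × 0.22857961 × 0.14215492 = 0.324937 (base)
P(M+2) = C(5,1) × 0.4781^4 × 0.5219^1 = 5 × 0.05224864 × 0.5219 = 0.136343
Relative intensity = 0.136343 / 0.324937 × 100 = 41.96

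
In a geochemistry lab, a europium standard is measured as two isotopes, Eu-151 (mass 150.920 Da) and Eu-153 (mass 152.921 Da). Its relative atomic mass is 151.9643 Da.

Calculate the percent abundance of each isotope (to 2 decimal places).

With x = fraction of Eu-151 (so Eu-153 is 1 − x):
150.920·x + 152.921·(1 − x) = 151.9643
(150.920 − 152.921)·x = 151.9643 − 152.921
x = -0.9567 / -2.001 = 0.47811 → 47.81% Eu-151, 52.19% Eu-153.

Eu-151: 47.81%, Eu-153: 52.19%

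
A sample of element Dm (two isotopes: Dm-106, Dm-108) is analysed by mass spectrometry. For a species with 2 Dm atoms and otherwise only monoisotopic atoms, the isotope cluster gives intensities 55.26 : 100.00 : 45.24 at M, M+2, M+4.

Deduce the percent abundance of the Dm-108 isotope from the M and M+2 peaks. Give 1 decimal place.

47.5%

Write p for the Dm-106 fraction. I(M+2)/I(M) = [C(2,1)·p^1·(1−p)] / p^2 = 2·(1−p)/p = 100.00/55.26 = 1.8096
(1−p)/p = 1.8096/2 = 0.9048  ⇒  p = 1/(1 + 0.9048) = 0.5250
Dm-106: 52.5%, Dm-108: 47.5%.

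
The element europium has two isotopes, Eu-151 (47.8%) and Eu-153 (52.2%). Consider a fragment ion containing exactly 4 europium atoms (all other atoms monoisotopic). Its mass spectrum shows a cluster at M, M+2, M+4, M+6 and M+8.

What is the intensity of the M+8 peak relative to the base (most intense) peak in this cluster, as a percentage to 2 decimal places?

(0.478 + 0.522)^4 gives M 0.0522, M+2 0.2280, M+4 0.3735, M+6 0.2720, M+8 0.0742; the largest is M+4.
P(M+4) = C(4,2) × 0.478^2 × 0.522^2 = 6 × 0.228484 × 0.272484 = 0.373549 (base)
P(M+8) = C(4,4) × 0.478^0 × 0.522^4 = 1 × 1.0000 × 0.07424753 = 0.074248
Relative intensity = 0.074248 / 0.373549 × 100 = 19.88

19.88%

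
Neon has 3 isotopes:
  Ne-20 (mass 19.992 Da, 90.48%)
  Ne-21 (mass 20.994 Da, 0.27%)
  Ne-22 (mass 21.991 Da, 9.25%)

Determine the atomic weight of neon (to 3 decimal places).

20.180 Da

Ar = Σ fᵢ·mᵢ = 0.9048 × 19.992 + 0.0027 × 20.994 + 0.0925 × 21.991
= 18.0888 + 0.0567 + 2.0342 = 20.1797 Da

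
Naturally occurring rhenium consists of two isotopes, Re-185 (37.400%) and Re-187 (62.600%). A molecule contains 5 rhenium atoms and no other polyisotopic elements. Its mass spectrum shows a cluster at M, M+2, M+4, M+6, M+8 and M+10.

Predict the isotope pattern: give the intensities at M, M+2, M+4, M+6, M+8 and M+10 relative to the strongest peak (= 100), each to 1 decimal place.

2.1 : 17.8 : 59.7 : 100.0 : 83.7 : 28.0

Expanding (0.37400 + 0.62600)^5:
P(M) = 0.37400^5 = 0.007317
P(M+2) = 5 × 0.37400^4 × 0.62600^1 = 0.061239
P(M+4) = 10 × 0.37400^3 × 0.62600^2 = 0.205005
P(M+6) = 10 × 0.37400^2 × 0.62600^3 = 0.343136
P(M+8) = 5 × 0.37400^1 × 0.62600^4 = 0.287170
P(M+10) = 0.62600^5 = 0.096133
The M+6 peak is largest (0.343136); scaling to 100 gives 2.1 : 17.8 : 59.7 : 100.0 : 83.7 : 28.0.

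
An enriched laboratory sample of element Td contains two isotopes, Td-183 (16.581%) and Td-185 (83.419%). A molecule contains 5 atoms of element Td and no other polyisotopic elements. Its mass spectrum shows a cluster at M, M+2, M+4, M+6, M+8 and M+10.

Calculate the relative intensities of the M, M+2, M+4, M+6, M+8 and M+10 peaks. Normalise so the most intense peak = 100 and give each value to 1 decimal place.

0.0 : 0.8 : 7.9 : 39.5 : 99.4 : 100.0

The 5 Td atoms are independent, so intensities follow the terms of (0.16581 + 0.83419)^5.
P(M) = 0.16581^5 = 0.000125
P(M+2) = 5 × 0.16581^4 × 0.83419^1 = 0.003153
P(M+4) = 10 × 0.16581^3 × 0.83419^2 = 0.031722
P(M+6) = 10 × 0.16581^2 × 0.83419^3 = 0.159594
P(M+8) = 5 × 0.16581^1 × 0.83419^4 = 0.401458
P(M+10) = 0.83419^5 = 0.403947
The M+10 peak is largest (0.403947); scaling to 100 gives 0.0 : 0.8 : 7.9 : 39.5 : 99.4 : 100.0.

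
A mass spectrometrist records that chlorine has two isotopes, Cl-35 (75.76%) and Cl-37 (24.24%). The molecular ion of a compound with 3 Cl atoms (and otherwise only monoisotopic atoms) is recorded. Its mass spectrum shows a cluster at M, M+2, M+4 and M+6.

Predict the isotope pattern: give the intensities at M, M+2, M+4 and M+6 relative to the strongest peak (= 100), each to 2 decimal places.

Expanding (0.7576 + 0.2424)^3:
P(M) = 0.7576^3 = 0.434830
P(M+2) = 3 × 0.7576^2 × 0.2424^1 = 0.417382
P(M+4) = 3 × 0.7576^1 × 0.2424^2 = 0.133545
P(M+6) = 0.2424^3 = 0.014243
The M peak is largest (0.434830); scaling to 100 gives 100.00 : 95.99 : 30.71 : 3.28.

100.00 : 95.99 : 30.71 : 3.28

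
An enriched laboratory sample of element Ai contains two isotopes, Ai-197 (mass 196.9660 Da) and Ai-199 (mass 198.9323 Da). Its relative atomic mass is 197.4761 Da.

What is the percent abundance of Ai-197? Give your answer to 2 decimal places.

With x = fraction of Ai-197 (so Ai-199 is 1 − x):
196.9660·x + 198.9323·(1 − x) = 197.4761
(196.9660 − 198.9323)·x = 197.4761 − 198.9323
x = -1.4562 / -1.9663 = 0.74058 → 74.06% Ai-197, 25.94% Ai-199.

74.06%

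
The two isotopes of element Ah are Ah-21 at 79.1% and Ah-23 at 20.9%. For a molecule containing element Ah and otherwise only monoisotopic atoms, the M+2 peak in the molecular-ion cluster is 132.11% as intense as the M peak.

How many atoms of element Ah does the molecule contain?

The M+2/M ratio from n Ah atoms is n · q/p = n · 0.209/0.791.
n = 1.3211 × 0.791/0.209 = 5.00 ≈ 5

5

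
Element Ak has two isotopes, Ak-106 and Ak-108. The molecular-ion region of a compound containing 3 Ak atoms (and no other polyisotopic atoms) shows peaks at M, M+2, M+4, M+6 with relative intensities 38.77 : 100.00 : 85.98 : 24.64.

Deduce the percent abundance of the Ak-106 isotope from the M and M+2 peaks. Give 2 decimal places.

If p is the fraction of Ak that is Ak-106, then I(M+2)/I(M) = [C(3,1)·p^2·(1−p)] / p^3 = 3·(1−p)/p = 100.00/38.77 = 2.5793
(1−p)/p = 2.5793/3 = 0.8598  ⇒  p = 1/(1 + 0.8598) = 0.5377
Ak-106: 53.77%, Ak-108: 46.23%.

53.77%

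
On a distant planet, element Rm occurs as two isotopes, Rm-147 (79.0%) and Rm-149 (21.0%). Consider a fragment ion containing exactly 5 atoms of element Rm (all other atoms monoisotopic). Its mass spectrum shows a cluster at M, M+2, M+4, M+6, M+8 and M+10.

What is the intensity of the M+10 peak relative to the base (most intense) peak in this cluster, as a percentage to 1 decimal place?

Binomial terms of (0.790 + 0.210)^5: M 0.3077, M+2 0.4090, M+4 0.2174, M+6 0.0578, M+8 0.0077, M+10 0.0004 → M+2 is the base peak.
P(M+2) = C(5,1) × 0.790^4 × 0.210^1 = 5 × 0.38950081 × 0.2100 = 0.408976 (base)
P(M+10) = C(5,5) × 0.790^0 × 0.210^5 = 1 × 1.0000 × 0.00040841 = 0.000408
Relative intensity = 0.000408 / 0.408976 × 100 = 0.1

0.1%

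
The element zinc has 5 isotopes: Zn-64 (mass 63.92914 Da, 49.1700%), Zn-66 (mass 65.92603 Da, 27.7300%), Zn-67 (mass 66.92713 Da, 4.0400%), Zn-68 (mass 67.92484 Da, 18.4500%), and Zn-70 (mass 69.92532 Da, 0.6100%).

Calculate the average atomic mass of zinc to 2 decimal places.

65.38 Da

Ar = Σ fᵢ·mᵢ = 0.491700 × 63.92914 + 0.277300 × 65.92603 + 0.040400 × 66.92713 + 0.184500 × 67.92484 + 0.006100 × 69.92532
= 31.433958 + 18.281288 + 2.703856 + 12.532133 + 0.426544 = 65.377779 Da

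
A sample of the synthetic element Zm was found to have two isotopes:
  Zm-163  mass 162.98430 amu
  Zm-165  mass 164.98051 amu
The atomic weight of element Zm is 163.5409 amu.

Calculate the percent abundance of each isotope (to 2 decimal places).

Zm-163: 72.12%, Zm-165: 27.88%

With x = fraction of Zm-163 (so Zm-165 is 1 − x):
162.98430·x + 164.98051·(1 − x) = 163.5409
(162.98430 − 164.98051)·x = 163.5409 − 164.98051
x = -1.43961 / -1.99621 = 0.72117 → 72.12% Zm-163, 27.88% Zm-165.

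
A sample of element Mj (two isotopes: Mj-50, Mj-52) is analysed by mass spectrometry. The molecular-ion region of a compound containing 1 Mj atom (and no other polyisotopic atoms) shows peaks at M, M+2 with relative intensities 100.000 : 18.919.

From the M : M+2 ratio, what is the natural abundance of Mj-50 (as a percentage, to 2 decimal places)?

84.09%

Let p = fractional abundance of Mj-50. I(M+2)/I(M) = [C(1,1)·p^0·(1−p)] / p^1 = 1·(1−p)/p = 18.919/100.000 = 0.1892
(1−p)/p = 0.1892/1 = 0.1892  ⇒  p = 1/(1 + 0.1892) = 0.8409
Mj-50: 84.09%, Mj-52: 15.91%.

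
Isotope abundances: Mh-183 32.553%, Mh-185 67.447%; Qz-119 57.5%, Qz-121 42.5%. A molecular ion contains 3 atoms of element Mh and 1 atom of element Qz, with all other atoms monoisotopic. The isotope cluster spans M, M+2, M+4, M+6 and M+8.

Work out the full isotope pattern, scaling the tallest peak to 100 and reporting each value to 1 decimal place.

5.4 : 37.8 : 94.9 : 100.0 : 35.7

Element Mh pattern (n=3): 0.03449634 : 0.21442031 : 0.44426034 : 0.306823
Element Qz pattern (n=1): 0.5750 : 0.4250
Convolve the two distributions (both contribute in 2-u steps):
  M: 0.03449634×0.5750 = 0.019835
  M+2: 0.03449634×0.4250 + 0.21442031×0.5750 = 0.137953
  M+4: 0.21442031×0.4250 + 0.44426034×0.5750 = 0.346578
  M+6: 0.44426034×0.4250 + 0.306823×0.5750 = 0.365234
  M+8: 0.306823×0.4250 = 0.130400
Scale to base peak (0.365234) = 100: 5.4 : 37.8 : 94.9 : 100.0 : 35.7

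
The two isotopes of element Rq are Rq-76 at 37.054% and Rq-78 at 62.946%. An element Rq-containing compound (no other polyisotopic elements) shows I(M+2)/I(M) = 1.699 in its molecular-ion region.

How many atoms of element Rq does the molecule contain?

For n independent Rq atoms, I(M+2)/I(M) = n · (abundance Rq-78) / (abundance Rq-76) = n · 0.62946/0.37054.
n = 1.699 × 0.37054/0.62946 = 1.00 ≈ 1

1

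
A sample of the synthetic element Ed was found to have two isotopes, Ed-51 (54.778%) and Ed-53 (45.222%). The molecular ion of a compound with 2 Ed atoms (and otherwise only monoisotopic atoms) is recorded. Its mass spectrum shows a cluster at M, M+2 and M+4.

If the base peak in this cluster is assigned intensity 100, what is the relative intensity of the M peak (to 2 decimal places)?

60.57

Term probabilities: M 0.3001, M+2 0.4954, M+4 0.2045. Base peak = M+2.
P(M+2) = C(2,1) × 0.54778^1 × 0.45222^1 = 2 × 0.54778 × 0.45222 = 0.495434 (base)
P(M) = C(2,0) × 0.54778^2 × 0.45222^0 = 1 × 0.30006293 × 1.0000 = 0.300063
Relative intensity = 0.300063 / 0.495434 × 100 = 60.57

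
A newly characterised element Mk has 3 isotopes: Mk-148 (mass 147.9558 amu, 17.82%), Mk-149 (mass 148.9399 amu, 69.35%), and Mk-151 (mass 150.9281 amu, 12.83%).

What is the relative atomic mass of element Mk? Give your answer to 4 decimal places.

Weight each isotope mass by its fractional abundance: 0.1782 × 147.9558 + 0.6935 × 148.9399 + 0.1283 × 150.9281
= 26.36572 + 103.28982 + 19.36408 = 149.01962 amu

149.0196 amu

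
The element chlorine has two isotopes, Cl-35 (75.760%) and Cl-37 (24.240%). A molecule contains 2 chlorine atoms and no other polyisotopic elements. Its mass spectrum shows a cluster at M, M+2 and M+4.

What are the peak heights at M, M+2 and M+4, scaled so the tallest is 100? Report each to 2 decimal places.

Each Cl atom is independently Cl-35 (p = 0.75760) or Cl-37 (q = 0.24240); the cluster is the binomial expansion (p + q)^2.
P(M) = 0.75760^2 = 0.573958
P(M+2) = 2 × 0.75760^1 × 0.24240^1 = 0.367284
P(M+4) = 0.24240^2 = 0.058758
The M peak is largest (0.573958); scaling to 100 gives 100.00 : 63.99 : 10.24.

100.00 : 63.99 : 10.24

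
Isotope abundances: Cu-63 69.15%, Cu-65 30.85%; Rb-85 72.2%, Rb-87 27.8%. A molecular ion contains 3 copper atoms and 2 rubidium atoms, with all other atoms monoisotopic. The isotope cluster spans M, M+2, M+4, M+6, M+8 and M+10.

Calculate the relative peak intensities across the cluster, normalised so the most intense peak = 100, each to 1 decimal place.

Copper pattern (n=3): 0.33065611 : 0.44254842 : 0.19743483 : 0.02936064
Rubidium pattern (n=2): 0.521284 : 0.401432 : 0.077284
Convolve the two distributions (both contribute in 2-u steps):
  M: 0.33065611×0.521284 = 0.172366
  M+2: 0.33065611×0.401432 + 0.44254842×0.521284 = 0.363429
  M+4: 0.33065611×0.077284 + 0.44254842×0.401432 + 0.19743483×0.521284 = 0.306127
  M+6: 0.44254842×0.077284 + 0.19743483×0.401432 + 0.02936064×0.521284 = 0.128764
  M+8: 0.19743483×0.077284 + 0.02936064×0.401432 = 0.027045
  M+10: 0.02936064×0.077284 = 0.002269
Scale to base peak (0.363429) = 100: 47.4 : 100.0 : 84.2 : 35.4 : 7.4 : 0.6

47.4 : 100.0 : 84.2 : 35.4 : 7.4 : 0.6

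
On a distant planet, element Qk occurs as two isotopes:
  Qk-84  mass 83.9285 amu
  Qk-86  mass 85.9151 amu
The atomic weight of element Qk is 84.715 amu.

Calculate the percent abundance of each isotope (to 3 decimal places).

Qk-84: 60.410%, Qk-86: 39.590%

With x = fraction of Qk-84 (so Qk-86 is 1 − x):
83.9285·x + 85.9151·(1 − x) = 84.715
(83.9285 − 85.9151)·x = 84.715 − 85.9151
x = -1.2001 / -1.9866 = 0.60410 → 60.410% Qk-84, 39.590% Qk-86.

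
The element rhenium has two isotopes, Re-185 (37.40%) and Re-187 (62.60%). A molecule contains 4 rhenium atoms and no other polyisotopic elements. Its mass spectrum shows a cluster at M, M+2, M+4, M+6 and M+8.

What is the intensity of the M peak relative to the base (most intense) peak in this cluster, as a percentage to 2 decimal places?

5.33%

Term probabilities: M 0.0196, M+2 0.1310, M+4 0.3289, M+6 0.3670, M+8 0.1536. Base peak = M+6.
P(M+6) = C(4,3) × 0.3740^1 × 0.6260^3 = 4 × 0.3740 × 0.24531438 = 0.366990 (base)
P(M) = C(4,0) × 0.3740^4 × 0.6260^0 = 1 × 0.0195653 × 1.0000 = 0.019565
Relative intensity = 0.019565 / 0.366990 × 100 = 5.33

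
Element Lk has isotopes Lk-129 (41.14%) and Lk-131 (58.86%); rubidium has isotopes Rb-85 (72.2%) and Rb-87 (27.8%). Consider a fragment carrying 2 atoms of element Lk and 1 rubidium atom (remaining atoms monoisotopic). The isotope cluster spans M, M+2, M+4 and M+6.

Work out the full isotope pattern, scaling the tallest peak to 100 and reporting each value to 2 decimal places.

Element Lk pattern (n=2): 0.16924996 : 0.48430008 : 0.34644996
Rubidium pattern (n=1): 0.7220 : 0.2780
Convolve the two distributions (both contribute in 2-u steps):
  M: 0.16924996×0.7220 = 0.122198
  M+2: 0.16924996×0.2780 + 0.48430008×0.7220 = 0.396716
  M+4: 0.48430008×0.2780 + 0.34644996×0.7220 = 0.384772
  M+6: 0.34644996×0.2780 = 0.096313
Scale to base peak (0.396716) = 100: 30.80 : 100.00 : 96.99 : 24.28

30.80 : 100.00 : 96.99 : 24.28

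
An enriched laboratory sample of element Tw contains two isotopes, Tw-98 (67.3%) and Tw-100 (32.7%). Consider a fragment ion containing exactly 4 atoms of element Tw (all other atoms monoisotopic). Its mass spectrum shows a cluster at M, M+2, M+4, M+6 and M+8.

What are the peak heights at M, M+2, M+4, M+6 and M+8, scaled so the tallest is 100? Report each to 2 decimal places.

Each Tw atom is independently Tw-98 (p = 0.673) or Tw-100 (q = 0.327); the cluster is the binomial expansion (p + q)^4.
P(M) = 0.673^4 = 0.205145
P(M+2) = 4 × 0.673^3 × 0.327^1 = 0.398706
P(M+4) = 6 × 0.673^2 × 0.327^2 = 0.290587
P(M+6) = 4 × 0.673^1 × 0.327^3 = 0.094128
P(M+8) = 0.327^4 = 0.011434
The M+2 peak is largest (0.398706); scaling to 100 gives 51.45 : 100.00 : 72.88 : 23.61 : 2.87.

51.45 : 100.00 : 72.88 : 23.61 : 2.87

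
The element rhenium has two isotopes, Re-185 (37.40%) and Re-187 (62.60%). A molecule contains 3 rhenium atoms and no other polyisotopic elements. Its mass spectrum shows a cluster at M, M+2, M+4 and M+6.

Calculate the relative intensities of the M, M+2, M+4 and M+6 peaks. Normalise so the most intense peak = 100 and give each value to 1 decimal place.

11.9 : 59.7 : 100.0 : 55.8

Expanding (0.3740 + 0.6260)^3:
P(M) = 0.3740^3 = 0.052314
P(M+2) = 3 × 0.3740^2 × 0.6260^1 = 0.262687
P(M+4) = 3 × 0.3740^1 × 0.6260^2 = 0.439685
P(M+6) = 0.6260^3 = 0.245314
The M+4 peak is largest (0.439685); scaling to 100 gives 11.9 : 59.7 : 100.0 : 55.8.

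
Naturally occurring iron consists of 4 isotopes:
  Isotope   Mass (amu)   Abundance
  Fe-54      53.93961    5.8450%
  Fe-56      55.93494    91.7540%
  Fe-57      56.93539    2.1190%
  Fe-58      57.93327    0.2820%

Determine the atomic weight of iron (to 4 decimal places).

Weight each isotope mass by its fractional abundance: 0.058450 × 53.93961 + 0.917540 × 55.93494 + 0.021190 × 56.93539 + 0.002820 × 57.93327
= 3.152770 + 51.322545 + 1.206461 + 0.163372 = 55.845148 amu

55.8451 amu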